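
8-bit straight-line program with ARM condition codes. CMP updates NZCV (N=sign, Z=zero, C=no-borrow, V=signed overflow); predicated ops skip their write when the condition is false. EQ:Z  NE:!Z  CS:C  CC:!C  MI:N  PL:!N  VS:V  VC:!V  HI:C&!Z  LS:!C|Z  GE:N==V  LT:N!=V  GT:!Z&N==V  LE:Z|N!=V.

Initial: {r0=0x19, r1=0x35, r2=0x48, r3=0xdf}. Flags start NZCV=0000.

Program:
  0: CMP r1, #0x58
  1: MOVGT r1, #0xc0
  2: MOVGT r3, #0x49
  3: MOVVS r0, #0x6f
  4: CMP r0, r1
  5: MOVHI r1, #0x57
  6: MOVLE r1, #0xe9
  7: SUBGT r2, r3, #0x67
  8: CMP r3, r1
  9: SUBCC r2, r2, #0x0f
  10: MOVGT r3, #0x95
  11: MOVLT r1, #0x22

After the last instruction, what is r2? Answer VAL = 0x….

[0] flags=1000 → (cmp)
[1] flags=1000 GT?F → skip
[2] flags=1000 GT?F → skip
[3] flags=1000 VS?F → skip
[4] flags=1000 → (cmp)
[5] flags=1000 HI?F → skip
[6] flags=1000 LE?T → r1=0xe9
[7] flags=1000 GT?F → skip
[8] flags=1000 → (cmp)
[9] flags=1000 CC?T → r2=0x39
[10] flags=1000 GT?F → skip
[11] flags=1000 LT?T → r1=0x22

VAL = 0x39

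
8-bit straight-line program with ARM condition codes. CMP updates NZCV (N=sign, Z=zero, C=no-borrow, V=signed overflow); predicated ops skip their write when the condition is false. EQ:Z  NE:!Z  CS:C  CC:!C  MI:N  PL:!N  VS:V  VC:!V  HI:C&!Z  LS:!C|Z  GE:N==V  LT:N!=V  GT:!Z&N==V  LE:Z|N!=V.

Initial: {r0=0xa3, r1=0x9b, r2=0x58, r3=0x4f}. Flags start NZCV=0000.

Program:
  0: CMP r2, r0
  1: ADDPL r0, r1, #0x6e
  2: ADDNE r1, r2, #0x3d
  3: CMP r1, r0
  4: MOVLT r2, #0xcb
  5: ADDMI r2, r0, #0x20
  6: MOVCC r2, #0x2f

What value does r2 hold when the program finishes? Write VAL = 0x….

[0] flags=1001 → (cmp)
[1] flags=1001 PL?F → skip
[2] flags=1001 NE?T → r1=0x95
[3] flags=1000 → (cmp)
[4] flags=1000 LT?T → r2=0xcb
[5] flags=1000 MI?T → r2=0xc3
[6] flags=1000 CC?T → r2=0x2f

VAL = 0x2f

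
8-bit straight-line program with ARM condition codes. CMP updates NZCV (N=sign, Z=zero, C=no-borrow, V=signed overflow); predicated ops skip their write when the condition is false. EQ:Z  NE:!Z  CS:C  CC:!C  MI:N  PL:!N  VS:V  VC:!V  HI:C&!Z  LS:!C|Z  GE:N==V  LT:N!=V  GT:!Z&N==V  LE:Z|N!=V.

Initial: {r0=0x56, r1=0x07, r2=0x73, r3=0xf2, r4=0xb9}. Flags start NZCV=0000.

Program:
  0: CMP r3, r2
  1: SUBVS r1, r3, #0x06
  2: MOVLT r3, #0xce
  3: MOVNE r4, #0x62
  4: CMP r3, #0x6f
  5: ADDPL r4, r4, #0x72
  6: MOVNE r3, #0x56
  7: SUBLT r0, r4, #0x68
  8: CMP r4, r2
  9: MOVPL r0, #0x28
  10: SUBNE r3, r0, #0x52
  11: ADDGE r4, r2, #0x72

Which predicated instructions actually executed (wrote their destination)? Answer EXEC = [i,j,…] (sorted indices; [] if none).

0: ✓ CMP  NZCV=0011
1: ✓ SUBVS  r1←0xec
2: ✓ MOVLT  r3←0xce
3: ✓ MOVNE  r4←0x62
4: ✓ CMP  NZCV=0011
5: ✓ ADDPL  r4←0xd4
6: ✓ MOVNE  r3←0x56
7: ✓ SUBLT  r0←0x6c
8: ✓ CMP  NZCV=0011
9: ✓ MOVPL  r0←0x28
10: ✓ SUBNE  r3←0xd6
11: · ADDGE

EXEC = [1,2,3,5,6,7,9,10]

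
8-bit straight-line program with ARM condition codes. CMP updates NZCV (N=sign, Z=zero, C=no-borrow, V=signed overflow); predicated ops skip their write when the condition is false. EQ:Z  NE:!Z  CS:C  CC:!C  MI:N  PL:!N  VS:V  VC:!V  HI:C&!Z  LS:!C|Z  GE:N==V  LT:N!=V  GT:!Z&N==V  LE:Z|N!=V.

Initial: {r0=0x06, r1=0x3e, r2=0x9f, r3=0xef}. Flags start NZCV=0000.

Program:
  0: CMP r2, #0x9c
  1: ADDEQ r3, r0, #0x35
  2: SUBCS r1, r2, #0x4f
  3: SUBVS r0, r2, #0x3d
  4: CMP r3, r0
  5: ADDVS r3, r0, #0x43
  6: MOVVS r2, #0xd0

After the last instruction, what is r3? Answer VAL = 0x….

VAL = 0xef

0: ✓ CMP  NZCV=0010
1: · ADDEQ
2: ✓ SUBCS  r1←0x50
3: · SUBVS
4: ✓ CMP  NZCV=1010
5: · ADDVS
6: · MOVVS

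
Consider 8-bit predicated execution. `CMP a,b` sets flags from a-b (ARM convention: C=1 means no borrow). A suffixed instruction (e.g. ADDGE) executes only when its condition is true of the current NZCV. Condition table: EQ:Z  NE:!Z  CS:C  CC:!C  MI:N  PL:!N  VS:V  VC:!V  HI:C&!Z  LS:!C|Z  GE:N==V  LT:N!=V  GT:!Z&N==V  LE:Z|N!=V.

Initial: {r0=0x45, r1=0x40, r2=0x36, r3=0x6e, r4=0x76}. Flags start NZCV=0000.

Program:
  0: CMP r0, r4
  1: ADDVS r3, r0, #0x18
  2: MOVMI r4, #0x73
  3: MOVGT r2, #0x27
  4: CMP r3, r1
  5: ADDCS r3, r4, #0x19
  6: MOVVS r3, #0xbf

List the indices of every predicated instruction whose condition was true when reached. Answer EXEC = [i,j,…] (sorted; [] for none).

EXEC = [2,5]

0: ✓ CMP  NZCV=1000
1: · ADDVS
2: ✓ MOVMI  r4←0x73
3: · MOVGT
4: ✓ CMP  NZCV=0010
5: ✓ ADDCS  r3←0x8c
6: · MOVVS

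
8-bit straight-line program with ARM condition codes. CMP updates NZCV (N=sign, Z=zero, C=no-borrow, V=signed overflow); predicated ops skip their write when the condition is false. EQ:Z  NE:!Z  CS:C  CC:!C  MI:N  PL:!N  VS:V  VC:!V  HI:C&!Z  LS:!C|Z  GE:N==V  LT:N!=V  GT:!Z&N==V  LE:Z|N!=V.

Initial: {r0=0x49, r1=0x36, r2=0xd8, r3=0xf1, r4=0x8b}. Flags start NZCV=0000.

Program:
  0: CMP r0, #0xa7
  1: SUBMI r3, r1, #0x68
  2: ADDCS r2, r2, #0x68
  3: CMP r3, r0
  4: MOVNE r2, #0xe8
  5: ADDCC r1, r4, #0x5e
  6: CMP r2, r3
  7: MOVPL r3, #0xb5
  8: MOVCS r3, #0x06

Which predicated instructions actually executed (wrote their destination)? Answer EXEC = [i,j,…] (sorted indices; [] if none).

EXEC = [1,4,7,8]

0: ✓ CMP  NZCV=1001
1: ✓ SUBMI  r3←0xce
2: · ADDCS
3: ✓ CMP  NZCV=1010
4: ✓ MOVNE  r2←0xe8
5: · ADDCC
6: ✓ CMP  NZCV=0010
7: ✓ MOVPL  r3←0xb5
8: ✓ MOVCS  r3←0x06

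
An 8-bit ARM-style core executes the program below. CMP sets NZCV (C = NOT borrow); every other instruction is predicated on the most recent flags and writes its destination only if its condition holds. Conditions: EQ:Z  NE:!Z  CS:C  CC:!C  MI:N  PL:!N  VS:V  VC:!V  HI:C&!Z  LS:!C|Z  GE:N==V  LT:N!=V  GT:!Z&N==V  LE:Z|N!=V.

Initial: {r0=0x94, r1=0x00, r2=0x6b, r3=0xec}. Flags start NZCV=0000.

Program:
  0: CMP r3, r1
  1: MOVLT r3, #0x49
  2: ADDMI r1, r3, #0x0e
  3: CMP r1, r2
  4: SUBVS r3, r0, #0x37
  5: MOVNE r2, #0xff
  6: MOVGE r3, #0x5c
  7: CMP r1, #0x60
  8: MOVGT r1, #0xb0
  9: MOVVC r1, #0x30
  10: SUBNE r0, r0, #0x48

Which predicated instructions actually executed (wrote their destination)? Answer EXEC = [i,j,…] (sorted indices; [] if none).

EXEC = [1,2,5,9,10]

0: ✓ CMP  NZCV=1010
1: ✓ MOVLT  r3←0x49
2: ✓ ADDMI  r1←0x57
3: ✓ CMP  NZCV=1000
4: · SUBVS
5: ✓ MOVNE  r2←0xff
6: · MOVGE
7: ✓ CMP  NZCV=1000
8: · MOVGT
9: ✓ MOVVC  r1←0x30
10: ✓ SUBNE  r0←0x4c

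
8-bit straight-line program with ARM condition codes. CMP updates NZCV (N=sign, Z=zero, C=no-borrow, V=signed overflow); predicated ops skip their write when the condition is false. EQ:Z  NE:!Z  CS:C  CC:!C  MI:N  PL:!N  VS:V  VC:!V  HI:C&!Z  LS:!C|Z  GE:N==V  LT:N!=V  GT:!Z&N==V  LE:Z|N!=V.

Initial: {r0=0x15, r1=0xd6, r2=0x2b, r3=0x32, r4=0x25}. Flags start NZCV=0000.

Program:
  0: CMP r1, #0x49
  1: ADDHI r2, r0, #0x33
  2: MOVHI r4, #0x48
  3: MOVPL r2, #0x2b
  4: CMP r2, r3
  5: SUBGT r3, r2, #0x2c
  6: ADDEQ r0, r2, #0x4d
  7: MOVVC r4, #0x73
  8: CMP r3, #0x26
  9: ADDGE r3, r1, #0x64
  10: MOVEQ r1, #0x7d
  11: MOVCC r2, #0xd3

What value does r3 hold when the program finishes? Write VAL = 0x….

VAL = 0x1c

[0] flags=1010 → (cmp)
[1] flags=1010 HI?T → r2=0x48
[2] flags=1010 HI?T → r4=0x48
[3] flags=1010 PL?F → skip
[4] flags=0010 → (cmp)
[5] flags=0010 GT?T → r3=0x1c
[6] flags=0010 EQ?F → skip
[7] flags=0010 VC?T → r4=0x73
[8] flags=1000 → (cmp)
[9] flags=1000 GE?F → skip
[10] flags=1000 EQ?F → skip
[11] flags=1000 CC?T → r2=0xd3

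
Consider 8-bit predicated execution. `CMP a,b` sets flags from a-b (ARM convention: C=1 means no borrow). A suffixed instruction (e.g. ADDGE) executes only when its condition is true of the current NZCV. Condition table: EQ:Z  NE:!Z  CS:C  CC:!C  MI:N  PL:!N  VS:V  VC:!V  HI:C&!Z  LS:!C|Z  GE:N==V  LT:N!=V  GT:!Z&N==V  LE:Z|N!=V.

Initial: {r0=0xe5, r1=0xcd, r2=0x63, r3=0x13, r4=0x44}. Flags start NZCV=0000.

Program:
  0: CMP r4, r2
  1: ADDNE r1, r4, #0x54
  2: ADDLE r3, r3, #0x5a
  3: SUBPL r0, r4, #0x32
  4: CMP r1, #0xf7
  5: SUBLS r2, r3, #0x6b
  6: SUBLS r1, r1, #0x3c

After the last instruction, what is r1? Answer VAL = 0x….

VAL = 0x5c

0: ✓ CMP  NZCV=1000
1: ✓ ADDNE  r1←0x98
2: ✓ ADDLE  r3←0x6d
3: · SUBPL
4: ✓ CMP  NZCV=1000
5: ✓ SUBLS  r2←0x02
6: ✓ SUBLS  r1←0x5c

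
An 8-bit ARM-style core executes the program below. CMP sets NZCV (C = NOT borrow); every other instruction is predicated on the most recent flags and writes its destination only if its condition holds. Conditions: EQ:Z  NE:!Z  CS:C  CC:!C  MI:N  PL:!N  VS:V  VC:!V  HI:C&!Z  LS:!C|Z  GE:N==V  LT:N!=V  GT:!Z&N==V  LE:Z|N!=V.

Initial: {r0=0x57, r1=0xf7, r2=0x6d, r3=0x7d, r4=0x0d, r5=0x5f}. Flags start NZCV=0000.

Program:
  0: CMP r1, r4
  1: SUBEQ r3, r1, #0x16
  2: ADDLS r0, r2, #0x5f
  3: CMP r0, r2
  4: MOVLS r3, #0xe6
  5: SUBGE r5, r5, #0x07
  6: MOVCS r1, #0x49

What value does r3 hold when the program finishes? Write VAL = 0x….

VAL = 0xe6

0: ✓ CMP  NZCV=1010
1: · SUBEQ
2: · ADDLS
3: ✓ CMP  NZCV=1000
4: ✓ MOVLS  r3←0xe6
5: · SUBGE
6: · MOVCS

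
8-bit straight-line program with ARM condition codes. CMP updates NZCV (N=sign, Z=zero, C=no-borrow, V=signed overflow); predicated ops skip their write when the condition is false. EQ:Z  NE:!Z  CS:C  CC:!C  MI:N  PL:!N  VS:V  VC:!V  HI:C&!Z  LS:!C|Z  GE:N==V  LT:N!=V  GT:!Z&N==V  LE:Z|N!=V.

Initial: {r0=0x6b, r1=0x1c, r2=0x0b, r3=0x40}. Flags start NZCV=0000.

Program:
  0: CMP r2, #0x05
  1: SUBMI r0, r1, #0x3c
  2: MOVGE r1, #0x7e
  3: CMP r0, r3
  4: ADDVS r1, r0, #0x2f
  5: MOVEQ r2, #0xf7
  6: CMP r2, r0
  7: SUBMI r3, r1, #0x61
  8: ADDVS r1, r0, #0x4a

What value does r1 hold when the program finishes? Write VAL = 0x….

0: ✓ CMP  NZCV=0010
1: · SUBMI
2: ✓ MOVGE  r1←0x7e
3: ✓ CMP  NZCV=0010
4: · ADDVS
5: · MOVEQ
6: ✓ CMP  NZCV=1000
7: ✓ SUBMI  r3←0x1d
8: · ADDVS

VAL = 0x7e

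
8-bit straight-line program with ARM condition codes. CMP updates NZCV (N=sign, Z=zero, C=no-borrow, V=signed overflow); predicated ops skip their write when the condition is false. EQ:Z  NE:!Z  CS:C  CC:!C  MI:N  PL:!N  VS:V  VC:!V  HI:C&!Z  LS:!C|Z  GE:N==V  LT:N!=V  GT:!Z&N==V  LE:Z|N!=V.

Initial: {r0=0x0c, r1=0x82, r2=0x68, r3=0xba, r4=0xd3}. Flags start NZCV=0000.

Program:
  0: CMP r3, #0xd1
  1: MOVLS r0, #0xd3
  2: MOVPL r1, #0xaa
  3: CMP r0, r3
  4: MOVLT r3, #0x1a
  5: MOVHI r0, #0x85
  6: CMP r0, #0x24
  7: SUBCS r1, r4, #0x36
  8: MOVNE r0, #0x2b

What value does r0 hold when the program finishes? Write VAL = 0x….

VAL = 0x2b

[0] flags=1000 → (cmp)
[1] flags=1000 LS?T → r0=0xd3
[2] flags=1000 PL?F → skip
[3] flags=0010 → (cmp)
[4] flags=0010 LT?F → skip
[5] flags=0010 HI?T → r0=0x85
[6] flags=0011 → (cmp)
[7] flags=0011 CS?T → r1=0x9d
[8] flags=0011 NE?T → r0=0x2b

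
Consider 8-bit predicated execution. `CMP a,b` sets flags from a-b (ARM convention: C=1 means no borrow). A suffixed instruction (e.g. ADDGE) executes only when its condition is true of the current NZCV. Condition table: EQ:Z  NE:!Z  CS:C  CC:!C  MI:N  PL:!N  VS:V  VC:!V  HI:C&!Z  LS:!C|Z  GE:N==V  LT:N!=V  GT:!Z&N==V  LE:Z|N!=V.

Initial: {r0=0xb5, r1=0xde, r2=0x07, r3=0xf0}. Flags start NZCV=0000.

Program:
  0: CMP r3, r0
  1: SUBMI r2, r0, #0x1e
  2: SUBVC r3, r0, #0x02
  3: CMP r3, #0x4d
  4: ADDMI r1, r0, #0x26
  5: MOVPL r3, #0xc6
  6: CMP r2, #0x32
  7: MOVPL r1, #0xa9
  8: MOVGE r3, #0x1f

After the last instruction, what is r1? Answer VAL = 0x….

[0] flags=0010 → (cmp)
[1] flags=0010 MI?F → skip
[2] flags=0010 VC?T → r3=0xb3
[3] flags=0011 → (cmp)
[4] flags=0011 MI?F → skip
[5] flags=0011 PL?T → r3=0xc6
[6] flags=1000 → (cmp)
[7] flags=1000 PL?F → skip
[8] flags=1000 GE?F → skip

VAL = 0xde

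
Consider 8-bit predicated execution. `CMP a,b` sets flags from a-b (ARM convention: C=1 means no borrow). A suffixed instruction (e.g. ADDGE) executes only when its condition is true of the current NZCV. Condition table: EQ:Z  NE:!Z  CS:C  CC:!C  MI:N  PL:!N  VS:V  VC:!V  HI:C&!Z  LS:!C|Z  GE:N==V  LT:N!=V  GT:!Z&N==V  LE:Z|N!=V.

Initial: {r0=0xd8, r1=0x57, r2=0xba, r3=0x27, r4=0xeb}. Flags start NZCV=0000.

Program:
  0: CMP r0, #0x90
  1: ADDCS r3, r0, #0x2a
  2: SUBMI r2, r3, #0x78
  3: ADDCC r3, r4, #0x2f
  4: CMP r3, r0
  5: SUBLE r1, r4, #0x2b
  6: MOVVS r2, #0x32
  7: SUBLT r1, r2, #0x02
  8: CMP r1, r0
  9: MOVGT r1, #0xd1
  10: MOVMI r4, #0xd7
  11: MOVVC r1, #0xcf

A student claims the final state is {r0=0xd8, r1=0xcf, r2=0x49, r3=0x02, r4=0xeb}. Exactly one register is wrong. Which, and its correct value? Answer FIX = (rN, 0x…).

0: ✓ CMP  NZCV=0010
1: ✓ ADDCS  r3←0x02
2: · SUBMI
3: · ADDCC
4: ✓ CMP  NZCV=0000
5: · SUBLE
6: · MOVVS
7: · SUBLT
8: ✓ CMP  NZCV=0000
9: ✓ MOVGT  r1←0xd1
10: · MOVMI
11: ✓ MOVVC  r1←0xcf

FIX = (r2, 0xba)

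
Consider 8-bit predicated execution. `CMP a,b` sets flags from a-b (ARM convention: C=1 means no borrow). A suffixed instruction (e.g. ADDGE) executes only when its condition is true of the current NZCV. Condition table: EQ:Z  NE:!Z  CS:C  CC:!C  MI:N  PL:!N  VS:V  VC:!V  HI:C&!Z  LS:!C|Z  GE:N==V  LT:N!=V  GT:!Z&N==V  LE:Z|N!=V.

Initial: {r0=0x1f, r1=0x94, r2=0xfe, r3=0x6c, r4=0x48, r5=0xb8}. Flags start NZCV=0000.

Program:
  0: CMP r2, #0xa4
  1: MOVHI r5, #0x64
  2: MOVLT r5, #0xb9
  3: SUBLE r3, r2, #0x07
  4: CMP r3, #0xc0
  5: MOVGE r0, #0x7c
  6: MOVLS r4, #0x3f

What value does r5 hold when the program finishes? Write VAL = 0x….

VAL = 0x64

0: ✓ CMP  NZCV=0010
1: ✓ MOVHI  r5←0x64
2: · MOVLT
3: · SUBLE
4: ✓ CMP  NZCV=1001
5: ✓ MOVGE  r0←0x7c
6: ✓ MOVLS  r4←0x3f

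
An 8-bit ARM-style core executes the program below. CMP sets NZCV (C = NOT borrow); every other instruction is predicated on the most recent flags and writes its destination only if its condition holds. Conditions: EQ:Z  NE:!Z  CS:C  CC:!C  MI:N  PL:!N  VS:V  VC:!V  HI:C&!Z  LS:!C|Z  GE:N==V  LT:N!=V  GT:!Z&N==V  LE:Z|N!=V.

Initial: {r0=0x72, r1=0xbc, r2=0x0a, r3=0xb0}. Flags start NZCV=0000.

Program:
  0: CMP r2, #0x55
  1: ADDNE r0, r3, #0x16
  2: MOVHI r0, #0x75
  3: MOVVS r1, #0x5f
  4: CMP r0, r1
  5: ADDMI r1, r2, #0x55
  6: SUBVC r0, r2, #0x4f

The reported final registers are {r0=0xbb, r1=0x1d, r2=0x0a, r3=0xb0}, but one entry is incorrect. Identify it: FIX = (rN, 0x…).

[0] flags=1000 → (cmp)
[1] flags=1000 NE?T → r0=0xc6
[2] flags=1000 HI?F → skip
[3] flags=1000 VS?F → skip
[4] flags=0010 → (cmp)
[5] flags=0010 MI?F → skip
[6] flags=0010 VC?T → r0=0xbb

FIX = (r1, 0xbc)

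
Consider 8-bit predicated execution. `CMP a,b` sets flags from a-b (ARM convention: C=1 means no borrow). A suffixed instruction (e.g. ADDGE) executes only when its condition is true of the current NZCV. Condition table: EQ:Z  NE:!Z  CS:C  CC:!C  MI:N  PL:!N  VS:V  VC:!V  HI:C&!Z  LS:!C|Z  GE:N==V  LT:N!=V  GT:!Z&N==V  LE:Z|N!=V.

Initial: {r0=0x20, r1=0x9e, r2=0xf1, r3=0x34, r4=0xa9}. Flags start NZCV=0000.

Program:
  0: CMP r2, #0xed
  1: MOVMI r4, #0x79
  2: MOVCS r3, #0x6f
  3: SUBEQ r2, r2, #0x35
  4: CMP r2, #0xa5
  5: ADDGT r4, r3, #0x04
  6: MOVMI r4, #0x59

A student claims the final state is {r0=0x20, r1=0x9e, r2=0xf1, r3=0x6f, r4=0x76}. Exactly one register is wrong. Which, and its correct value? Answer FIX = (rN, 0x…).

0: ✓ CMP  NZCV=0010
1: · MOVMI
2: ✓ MOVCS  r3←0x6f
3: · SUBEQ
4: ✓ CMP  NZCV=0010
5: ✓ ADDGT  r4←0x73
6: · MOVMI

FIX = (r4, 0x73)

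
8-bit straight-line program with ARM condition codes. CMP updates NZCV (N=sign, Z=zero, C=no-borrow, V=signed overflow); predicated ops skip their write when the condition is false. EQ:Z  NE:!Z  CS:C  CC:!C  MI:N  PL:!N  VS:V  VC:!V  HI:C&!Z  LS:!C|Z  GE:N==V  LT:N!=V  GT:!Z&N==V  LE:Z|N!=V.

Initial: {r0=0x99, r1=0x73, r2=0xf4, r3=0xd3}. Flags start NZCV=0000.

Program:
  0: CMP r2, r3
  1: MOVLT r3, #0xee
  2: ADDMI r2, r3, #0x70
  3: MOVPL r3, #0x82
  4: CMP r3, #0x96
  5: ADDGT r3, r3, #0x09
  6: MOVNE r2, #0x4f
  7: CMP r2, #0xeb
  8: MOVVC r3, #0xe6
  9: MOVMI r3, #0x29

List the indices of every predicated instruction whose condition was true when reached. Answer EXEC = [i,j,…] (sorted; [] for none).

[0] flags=0010 → (cmp)
[1] flags=0010 LT?F → skip
[2] flags=0010 MI?F → skip
[3] flags=0010 PL?T → r3=0x82
[4] flags=1000 → (cmp)
[5] flags=1000 GT?F → skip
[6] flags=1000 NE?T → r2=0x4f
[7] flags=0000 → (cmp)
[8] flags=0000 VC?T → r3=0xe6
[9] flags=0000 MI?F → skip

EXEC = [3,6,8]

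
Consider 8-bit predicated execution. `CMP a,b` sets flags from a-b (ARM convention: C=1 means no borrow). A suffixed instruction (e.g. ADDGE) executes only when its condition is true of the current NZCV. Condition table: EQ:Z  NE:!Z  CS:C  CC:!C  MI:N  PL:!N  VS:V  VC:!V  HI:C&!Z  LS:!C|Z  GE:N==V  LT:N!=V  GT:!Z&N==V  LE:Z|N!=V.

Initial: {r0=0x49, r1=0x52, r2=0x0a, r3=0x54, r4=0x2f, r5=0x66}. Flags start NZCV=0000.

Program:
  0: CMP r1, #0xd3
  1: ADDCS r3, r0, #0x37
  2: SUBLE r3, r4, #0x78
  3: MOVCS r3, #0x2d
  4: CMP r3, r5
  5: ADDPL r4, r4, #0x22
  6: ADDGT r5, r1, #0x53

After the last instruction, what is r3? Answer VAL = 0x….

VAL = 0x54

0: ✓ CMP  NZCV=0000
1: · ADDCS
2: · SUBLE
3: · MOVCS
4: ✓ CMP  NZCV=1000
5: · ADDPL
6: · ADDGT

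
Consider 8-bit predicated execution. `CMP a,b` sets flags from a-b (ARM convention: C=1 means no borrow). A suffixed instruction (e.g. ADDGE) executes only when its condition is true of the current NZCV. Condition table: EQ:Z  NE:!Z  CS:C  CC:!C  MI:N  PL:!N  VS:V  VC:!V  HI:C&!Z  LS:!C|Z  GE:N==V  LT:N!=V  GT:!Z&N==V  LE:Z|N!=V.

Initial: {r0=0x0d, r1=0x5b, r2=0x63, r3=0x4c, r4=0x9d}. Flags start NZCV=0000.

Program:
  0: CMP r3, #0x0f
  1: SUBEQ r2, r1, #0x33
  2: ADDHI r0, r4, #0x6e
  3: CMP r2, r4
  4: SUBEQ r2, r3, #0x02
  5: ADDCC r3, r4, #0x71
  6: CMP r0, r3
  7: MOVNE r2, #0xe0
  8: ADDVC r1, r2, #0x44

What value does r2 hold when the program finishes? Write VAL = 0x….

VAL = 0xe0

[0] flags=0010 → (cmp)
[1] flags=0010 EQ?F → skip
[2] flags=0010 HI?T → r0=0x0b
[3] flags=1001 → (cmp)
[4] flags=1001 EQ?F → skip
[5] flags=1001 CC?T → r3=0x0e
[6] flags=1000 → (cmp)
[7] flags=1000 NE?T → r2=0xe0
[8] flags=1000 VC?T → r1=0x24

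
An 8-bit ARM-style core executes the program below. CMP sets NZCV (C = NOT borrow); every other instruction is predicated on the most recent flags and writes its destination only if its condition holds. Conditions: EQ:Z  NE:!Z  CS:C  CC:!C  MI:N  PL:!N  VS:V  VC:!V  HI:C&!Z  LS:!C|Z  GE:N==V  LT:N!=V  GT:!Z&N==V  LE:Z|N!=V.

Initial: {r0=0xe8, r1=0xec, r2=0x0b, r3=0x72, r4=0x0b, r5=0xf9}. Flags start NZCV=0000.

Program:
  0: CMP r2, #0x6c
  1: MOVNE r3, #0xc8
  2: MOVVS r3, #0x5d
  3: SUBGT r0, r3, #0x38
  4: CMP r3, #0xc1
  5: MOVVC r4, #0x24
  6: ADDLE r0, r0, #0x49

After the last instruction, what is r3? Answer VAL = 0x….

[0] flags=1000 → (cmp)
[1] flags=1000 NE?T → r3=0xc8
[2] flags=1000 VS?F → skip
[3] flags=1000 GT?F → skip
[4] flags=0010 → (cmp)
[5] flags=0010 VC?T → r4=0x24
[6] flags=0010 LE?F → skip

VAL = 0xc8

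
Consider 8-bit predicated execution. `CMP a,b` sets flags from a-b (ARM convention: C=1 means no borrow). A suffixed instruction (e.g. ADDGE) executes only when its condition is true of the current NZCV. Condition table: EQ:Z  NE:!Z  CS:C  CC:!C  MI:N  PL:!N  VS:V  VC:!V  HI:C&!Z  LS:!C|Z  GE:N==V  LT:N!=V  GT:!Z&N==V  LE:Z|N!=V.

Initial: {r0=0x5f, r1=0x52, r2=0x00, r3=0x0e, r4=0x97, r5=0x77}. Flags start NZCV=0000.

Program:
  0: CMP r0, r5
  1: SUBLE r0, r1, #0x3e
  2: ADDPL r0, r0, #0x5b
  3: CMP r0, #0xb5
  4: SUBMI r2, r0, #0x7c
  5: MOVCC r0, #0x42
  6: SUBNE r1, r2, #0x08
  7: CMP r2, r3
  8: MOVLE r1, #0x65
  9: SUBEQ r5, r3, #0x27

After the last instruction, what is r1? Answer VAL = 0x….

0: ✓ CMP  NZCV=1000
1: ✓ SUBLE  r0←0x14
2: · ADDPL
3: ✓ CMP  NZCV=0000
4: · SUBMI
5: ✓ MOVCC  r0←0x42
6: ✓ SUBNE  r1←0xf8
7: ✓ CMP  NZCV=1000
8: ✓ MOVLE  r1←0x65
9: · SUBEQ

VAL = 0x65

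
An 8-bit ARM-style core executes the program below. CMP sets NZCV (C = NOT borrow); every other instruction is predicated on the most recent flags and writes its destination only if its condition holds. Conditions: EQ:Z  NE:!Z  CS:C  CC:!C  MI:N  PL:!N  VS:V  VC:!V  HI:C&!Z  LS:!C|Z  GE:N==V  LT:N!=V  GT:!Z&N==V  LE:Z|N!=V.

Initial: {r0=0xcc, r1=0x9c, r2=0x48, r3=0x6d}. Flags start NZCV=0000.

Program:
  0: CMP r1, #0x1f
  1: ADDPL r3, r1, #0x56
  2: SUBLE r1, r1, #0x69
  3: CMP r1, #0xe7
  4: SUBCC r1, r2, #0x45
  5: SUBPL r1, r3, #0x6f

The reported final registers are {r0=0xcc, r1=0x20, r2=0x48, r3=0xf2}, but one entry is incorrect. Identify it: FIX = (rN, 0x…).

FIX = (r1, 0x83)

[0] flags=0011 → (cmp)
[1] flags=0011 PL?T → r3=0xf2
[2] flags=0011 LE?T → r1=0x33
[3] flags=0000 → (cmp)
[4] flags=0000 CC?T → r1=0x03
[5] flags=0000 PL?T → r1=0x83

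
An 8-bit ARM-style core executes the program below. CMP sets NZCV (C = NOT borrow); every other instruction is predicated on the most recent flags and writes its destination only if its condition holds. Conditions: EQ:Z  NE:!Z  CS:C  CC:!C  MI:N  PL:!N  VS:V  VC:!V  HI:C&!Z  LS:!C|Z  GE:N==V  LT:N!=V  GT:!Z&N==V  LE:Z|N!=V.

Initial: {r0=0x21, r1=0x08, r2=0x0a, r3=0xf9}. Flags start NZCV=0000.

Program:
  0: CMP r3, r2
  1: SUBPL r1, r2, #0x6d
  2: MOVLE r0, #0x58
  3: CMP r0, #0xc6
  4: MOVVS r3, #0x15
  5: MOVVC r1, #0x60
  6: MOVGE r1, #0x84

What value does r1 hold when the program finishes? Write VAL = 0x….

VAL = 0x84

[0] flags=1010 → (cmp)
[1] flags=1010 PL?F → skip
[2] flags=1010 LE?T → r0=0x58
[3] flags=1001 → (cmp)
[4] flags=1001 VS?T → r3=0x15
[5] flags=1001 VC?F → skip
[6] flags=1001 GE?T → r1=0x84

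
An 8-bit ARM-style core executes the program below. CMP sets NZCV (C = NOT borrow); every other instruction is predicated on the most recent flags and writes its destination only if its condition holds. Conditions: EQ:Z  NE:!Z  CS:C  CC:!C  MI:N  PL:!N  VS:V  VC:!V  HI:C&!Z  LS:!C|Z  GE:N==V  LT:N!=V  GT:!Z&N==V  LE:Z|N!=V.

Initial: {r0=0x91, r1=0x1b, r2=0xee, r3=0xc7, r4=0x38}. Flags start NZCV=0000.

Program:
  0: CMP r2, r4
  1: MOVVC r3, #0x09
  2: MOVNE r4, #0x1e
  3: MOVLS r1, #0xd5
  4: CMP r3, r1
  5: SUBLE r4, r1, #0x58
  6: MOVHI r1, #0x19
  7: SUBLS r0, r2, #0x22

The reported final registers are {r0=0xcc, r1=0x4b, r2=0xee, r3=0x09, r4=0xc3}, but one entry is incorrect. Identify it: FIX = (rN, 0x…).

FIX = (r1, 0x1b)

0: ✓ CMP  NZCV=1010
1: ✓ MOVVC  r3←0x09
2: ✓ MOVNE  r4←0x1e
3: · MOVLS
4: ✓ CMP  NZCV=1000
5: ✓ SUBLE  r4←0xc3
6: · MOVHI
7: ✓ SUBLS  r0←0xcc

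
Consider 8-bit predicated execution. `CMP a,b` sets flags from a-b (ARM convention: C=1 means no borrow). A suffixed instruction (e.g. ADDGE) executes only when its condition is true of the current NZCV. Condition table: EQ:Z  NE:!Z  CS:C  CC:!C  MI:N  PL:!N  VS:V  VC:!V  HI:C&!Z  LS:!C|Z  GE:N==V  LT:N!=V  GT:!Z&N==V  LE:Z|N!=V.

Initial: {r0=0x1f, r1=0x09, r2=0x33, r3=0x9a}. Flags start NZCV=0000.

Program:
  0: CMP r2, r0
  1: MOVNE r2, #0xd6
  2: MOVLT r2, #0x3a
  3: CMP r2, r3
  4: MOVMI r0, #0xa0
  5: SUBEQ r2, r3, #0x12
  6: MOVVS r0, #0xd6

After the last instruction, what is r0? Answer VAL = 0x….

VAL = 0x1f

0: ✓ CMP  NZCV=0010
1: ✓ MOVNE  r2←0xd6
2: · MOVLT
3: ✓ CMP  NZCV=0010
4: · MOVMI
5: · SUBEQ
6: · MOVVS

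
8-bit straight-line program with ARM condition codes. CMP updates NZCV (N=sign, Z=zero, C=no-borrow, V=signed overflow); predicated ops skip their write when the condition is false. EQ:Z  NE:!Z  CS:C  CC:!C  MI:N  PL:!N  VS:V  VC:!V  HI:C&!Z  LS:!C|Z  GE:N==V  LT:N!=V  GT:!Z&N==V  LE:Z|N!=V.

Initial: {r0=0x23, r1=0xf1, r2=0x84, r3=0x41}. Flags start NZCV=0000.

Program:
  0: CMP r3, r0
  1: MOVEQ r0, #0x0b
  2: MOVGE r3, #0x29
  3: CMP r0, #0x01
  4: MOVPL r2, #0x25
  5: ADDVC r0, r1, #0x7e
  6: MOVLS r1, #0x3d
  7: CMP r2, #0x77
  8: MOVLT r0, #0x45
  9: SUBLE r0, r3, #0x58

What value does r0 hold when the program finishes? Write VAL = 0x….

VAL = 0xd1

[0] flags=0010 → (cmp)
[1] flags=0010 EQ?F → skip
[2] flags=0010 GE?T → r3=0x29
[3] flags=0010 → (cmp)
[4] flags=0010 PL?T → r2=0x25
[5] flags=0010 VC?T → r0=0x6f
[6] flags=0010 LS?F → skip
[7] flags=1000 → (cmp)
[8] flags=1000 LT?T → r0=0x45
[9] flags=1000 LE?T → r0=0xd1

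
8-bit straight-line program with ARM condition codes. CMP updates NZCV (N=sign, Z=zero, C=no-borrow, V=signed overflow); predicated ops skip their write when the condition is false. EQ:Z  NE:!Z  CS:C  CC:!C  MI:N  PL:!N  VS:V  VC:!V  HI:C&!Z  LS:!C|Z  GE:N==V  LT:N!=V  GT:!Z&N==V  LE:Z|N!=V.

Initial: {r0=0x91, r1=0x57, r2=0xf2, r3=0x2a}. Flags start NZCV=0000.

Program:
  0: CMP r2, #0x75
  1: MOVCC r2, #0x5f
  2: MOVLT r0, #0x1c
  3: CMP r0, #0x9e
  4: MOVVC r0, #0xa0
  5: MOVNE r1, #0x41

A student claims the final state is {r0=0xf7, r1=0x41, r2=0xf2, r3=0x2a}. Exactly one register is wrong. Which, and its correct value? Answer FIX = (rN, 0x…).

FIX = (r0, 0xa0)

0: ✓ CMP  NZCV=0011
1: · MOVCC
2: ✓ MOVLT  r0←0x1c
3: ✓ CMP  NZCV=0000
4: ✓ MOVVC  r0←0xa0
5: ✓ MOVNE  r1←0x41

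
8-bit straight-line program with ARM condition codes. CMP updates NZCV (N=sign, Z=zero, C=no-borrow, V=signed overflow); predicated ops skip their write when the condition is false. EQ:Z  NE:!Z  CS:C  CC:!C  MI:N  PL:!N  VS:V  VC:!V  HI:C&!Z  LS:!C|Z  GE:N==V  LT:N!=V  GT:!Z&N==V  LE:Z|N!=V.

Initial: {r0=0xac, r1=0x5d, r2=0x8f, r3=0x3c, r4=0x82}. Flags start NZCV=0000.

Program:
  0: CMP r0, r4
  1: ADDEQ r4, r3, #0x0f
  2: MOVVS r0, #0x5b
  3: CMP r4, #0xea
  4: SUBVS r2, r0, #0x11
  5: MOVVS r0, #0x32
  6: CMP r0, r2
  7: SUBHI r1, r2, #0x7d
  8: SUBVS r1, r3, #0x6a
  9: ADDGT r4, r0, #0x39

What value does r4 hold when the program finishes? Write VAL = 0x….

VAL = 0xe5

[0] flags=0010 → (cmp)
[1] flags=0010 EQ?F → skip
[2] flags=0010 VS?F → skip
[3] flags=1000 → (cmp)
[4] flags=1000 VS?F → skip
[5] flags=1000 VS?F → skip
[6] flags=0010 → (cmp)
[7] flags=0010 HI?T → r1=0x12
[8] flags=0010 VS?F → skip
[9] flags=0010 GT?T → r4=0xe5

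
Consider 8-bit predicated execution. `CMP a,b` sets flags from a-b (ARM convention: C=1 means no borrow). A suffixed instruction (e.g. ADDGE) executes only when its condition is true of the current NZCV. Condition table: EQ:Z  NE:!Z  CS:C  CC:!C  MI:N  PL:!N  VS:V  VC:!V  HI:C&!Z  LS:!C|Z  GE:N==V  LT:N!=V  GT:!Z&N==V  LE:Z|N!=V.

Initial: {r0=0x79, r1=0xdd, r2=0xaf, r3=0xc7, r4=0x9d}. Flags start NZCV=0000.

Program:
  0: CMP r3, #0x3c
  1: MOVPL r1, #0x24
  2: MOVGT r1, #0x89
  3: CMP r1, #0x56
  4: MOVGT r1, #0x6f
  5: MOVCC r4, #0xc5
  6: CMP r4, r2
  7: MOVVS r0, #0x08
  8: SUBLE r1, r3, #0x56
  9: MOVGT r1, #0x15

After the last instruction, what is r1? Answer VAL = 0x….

[0] flags=1010 → (cmp)
[1] flags=1010 PL?F → skip
[2] flags=1010 GT?F → skip
[3] flags=1010 → (cmp)
[4] flags=1010 GT?F → skip
[5] flags=1010 CC?F → skip
[6] flags=1000 → (cmp)
[7] flags=1000 VS?F → skip
[8] flags=1000 LE?T → r1=0x71
[9] flags=1000 GT?F → skip

VAL = 0x71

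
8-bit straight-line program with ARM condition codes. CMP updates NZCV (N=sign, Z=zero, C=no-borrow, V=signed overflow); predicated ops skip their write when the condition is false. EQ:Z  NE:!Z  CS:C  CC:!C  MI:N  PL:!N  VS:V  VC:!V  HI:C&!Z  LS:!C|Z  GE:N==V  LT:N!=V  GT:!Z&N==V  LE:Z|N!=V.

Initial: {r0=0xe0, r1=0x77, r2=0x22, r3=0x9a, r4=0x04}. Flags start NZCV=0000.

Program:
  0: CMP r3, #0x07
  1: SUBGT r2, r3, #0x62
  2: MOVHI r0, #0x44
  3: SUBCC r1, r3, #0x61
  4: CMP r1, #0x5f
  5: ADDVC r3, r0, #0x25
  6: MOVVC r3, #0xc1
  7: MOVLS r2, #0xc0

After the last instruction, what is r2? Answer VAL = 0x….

[0] flags=1010 → (cmp)
[1] flags=1010 GT?F → skip
[2] flags=1010 HI?T → r0=0x44
[3] flags=1010 CC?F → skip
[4] flags=0010 → (cmp)
[5] flags=0010 VC?T → r3=0x69
[6] flags=0010 VC?T → r3=0xc1
[7] flags=0010 LS?F → skip

VAL = 0x22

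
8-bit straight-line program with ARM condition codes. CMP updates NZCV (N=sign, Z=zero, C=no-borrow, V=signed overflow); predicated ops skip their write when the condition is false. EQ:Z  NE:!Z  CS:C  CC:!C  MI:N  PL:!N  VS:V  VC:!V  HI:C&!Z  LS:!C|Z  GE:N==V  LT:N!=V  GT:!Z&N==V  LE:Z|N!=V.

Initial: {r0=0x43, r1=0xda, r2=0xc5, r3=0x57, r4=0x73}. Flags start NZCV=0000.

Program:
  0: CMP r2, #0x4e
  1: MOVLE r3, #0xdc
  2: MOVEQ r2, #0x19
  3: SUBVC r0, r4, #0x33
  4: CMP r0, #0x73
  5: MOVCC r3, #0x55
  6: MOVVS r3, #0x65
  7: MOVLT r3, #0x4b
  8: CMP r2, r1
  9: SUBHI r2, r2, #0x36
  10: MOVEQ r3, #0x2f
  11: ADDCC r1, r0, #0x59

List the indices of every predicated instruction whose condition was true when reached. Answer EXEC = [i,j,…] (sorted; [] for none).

0: ✓ CMP  NZCV=0011
1: ✓ MOVLE  r3←0xdc
2: · MOVEQ
3: · SUBVC
4: ✓ CMP  NZCV=1000
5: ✓ MOVCC  r3←0x55
6: · MOVVS
7: ✓ MOVLT  r3←0x4b
8: ✓ CMP  NZCV=1000
9: · SUBHI
10: · MOVEQ
11: ✓ ADDCC  r1←0x9c

EXEC = [1,5,7,11]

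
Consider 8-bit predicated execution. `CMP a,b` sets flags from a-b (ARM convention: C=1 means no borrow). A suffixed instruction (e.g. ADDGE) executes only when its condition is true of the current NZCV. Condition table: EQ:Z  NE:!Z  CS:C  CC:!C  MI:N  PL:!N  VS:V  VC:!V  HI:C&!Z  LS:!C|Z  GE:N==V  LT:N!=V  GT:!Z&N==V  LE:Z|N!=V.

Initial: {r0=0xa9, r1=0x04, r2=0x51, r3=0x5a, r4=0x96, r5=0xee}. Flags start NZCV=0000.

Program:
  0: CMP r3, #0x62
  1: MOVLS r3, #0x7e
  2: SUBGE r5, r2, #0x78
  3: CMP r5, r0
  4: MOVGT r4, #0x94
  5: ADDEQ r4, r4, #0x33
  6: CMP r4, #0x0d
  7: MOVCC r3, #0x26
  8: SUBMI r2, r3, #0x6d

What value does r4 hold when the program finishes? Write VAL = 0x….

VAL = 0x94

0: ✓ CMP  NZCV=1000
1: ✓ MOVLS  r3←0x7e
2: · SUBGE
3: ✓ CMP  NZCV=0010
4: ✓ MOVGT  r4←0x94
5: · ADDEQ
6: ✓ CMP  NZCV=1010
7: · MOVCC
8: ✓ SUBMI  r2←0x11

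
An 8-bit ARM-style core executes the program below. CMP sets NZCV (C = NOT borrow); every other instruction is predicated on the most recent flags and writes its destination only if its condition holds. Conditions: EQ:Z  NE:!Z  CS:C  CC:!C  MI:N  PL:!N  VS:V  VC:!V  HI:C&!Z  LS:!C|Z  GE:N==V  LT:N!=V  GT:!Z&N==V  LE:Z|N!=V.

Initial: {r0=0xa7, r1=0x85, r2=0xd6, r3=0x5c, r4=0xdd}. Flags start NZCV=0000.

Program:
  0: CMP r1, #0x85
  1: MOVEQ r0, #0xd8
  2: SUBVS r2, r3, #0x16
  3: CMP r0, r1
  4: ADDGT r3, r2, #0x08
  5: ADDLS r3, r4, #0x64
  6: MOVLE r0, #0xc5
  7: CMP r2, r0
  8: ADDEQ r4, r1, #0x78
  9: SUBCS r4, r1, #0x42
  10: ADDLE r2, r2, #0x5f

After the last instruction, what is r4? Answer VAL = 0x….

0: ✓ CMP  NZCV=0110
1: ✓ MOVEQ  r0←0xd8
2: · SUBVS
3: ✓ CMP  NZCV=0010
4: ✓ ADDGT  r3←0xde
5: · ADDLS
6: · MOVLE
7: ✓ CMP  NZCV=1000
8: · ADDEQ
9: · SUBCS
10: ✓ ADDLE  r2←0x35

VAL = 0xdd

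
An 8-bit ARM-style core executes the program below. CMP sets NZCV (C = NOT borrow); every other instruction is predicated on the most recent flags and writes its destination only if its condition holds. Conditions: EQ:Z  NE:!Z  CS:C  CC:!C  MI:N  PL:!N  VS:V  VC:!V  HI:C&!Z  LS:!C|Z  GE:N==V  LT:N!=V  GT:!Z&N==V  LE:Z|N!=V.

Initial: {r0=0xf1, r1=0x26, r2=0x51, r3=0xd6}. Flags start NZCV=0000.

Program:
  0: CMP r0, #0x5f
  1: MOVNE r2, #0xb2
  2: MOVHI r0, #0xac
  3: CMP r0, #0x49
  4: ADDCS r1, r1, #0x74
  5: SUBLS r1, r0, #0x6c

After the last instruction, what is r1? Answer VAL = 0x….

[0] flags=1010 → (cmp)
[1] flags=1010 NE?T → r2=0xb2
[2] flags=1010 HI?T → r0=0xac
[3] flags=0011 → (cmp)
[4] flags=0011 CS?T → r1=0x9a
[5] flags=0011 LS?F → skip

VAL = 0x9a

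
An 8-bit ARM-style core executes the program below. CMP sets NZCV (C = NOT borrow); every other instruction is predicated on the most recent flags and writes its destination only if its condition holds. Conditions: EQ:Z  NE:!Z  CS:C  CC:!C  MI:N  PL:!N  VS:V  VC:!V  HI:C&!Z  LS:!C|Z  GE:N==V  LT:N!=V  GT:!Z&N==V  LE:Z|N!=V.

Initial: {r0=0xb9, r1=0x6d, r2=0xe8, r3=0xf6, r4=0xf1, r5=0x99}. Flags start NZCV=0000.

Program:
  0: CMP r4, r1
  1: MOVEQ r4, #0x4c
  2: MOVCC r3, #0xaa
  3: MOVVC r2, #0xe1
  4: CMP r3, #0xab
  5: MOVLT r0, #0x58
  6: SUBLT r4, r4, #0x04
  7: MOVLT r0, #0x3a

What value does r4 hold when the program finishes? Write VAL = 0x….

0: ✓ CMP  NZCV=1010
1: · MOVEQ
2: · MOVCC
3: ✓ MOVVC  r2←0xe1
4: ✓ CMP  NZCV=0010
5: · MOVLT
6: · SUBLT
7: · MOVLT

VAL = 0xf1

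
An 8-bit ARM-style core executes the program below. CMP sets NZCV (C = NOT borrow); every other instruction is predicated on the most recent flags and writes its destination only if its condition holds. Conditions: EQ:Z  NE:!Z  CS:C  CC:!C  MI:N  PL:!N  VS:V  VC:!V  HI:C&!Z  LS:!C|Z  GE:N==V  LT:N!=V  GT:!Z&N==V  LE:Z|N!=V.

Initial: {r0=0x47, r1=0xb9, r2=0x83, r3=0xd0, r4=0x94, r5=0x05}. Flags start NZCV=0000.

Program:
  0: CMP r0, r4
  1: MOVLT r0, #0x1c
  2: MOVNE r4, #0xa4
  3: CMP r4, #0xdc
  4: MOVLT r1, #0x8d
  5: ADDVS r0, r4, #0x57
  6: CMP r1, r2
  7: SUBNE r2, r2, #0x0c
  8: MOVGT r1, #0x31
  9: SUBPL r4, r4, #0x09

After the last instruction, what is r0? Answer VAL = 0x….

[0] flags=1001 → (cmp)
[1] flags=1001 LT?F → skip
[2] flags=1001 NE?T → r4=0xa4
[3] flags=1000 → (cmp)
[4] flags=1000 LT?T → r1=0x8d
[5] flags=1000 VS?F → skip
[6] flags=0010 → (cmp)
[7] flags=0010 NE?T → r2=0x77
[8] flags=0010 GT?T → r1=0x31
[9] flags=0010 PL?T → r4=0x9b

VAL = 0x47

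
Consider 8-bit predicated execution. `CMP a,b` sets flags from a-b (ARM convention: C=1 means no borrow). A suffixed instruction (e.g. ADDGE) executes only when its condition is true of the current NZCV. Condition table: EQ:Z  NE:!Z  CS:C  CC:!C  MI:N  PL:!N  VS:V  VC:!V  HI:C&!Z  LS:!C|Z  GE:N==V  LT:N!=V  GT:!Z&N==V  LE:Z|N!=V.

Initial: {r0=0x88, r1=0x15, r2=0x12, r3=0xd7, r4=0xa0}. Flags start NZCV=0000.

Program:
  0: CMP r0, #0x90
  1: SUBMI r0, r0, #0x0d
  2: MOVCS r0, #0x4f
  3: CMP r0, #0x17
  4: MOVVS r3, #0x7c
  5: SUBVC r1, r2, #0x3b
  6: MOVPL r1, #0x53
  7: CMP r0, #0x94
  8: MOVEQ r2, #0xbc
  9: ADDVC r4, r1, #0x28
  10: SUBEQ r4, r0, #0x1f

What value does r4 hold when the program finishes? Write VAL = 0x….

VAL = 0xa0

0: ✓ CMP  NZCV=1000
1: ✓ SUBMI  r0←0x7b
2: · MOVCS
3: ✓ CMP  NZCV=0010
4: · MOVVS
5: ✓ SUBVC  r1←0xd7
6: ✓ MOVPL  r1←0x53
7: ✓ CMP  NZCV=1001
8: · MOVEQ
9: · ADDVC
10: · SUBEQ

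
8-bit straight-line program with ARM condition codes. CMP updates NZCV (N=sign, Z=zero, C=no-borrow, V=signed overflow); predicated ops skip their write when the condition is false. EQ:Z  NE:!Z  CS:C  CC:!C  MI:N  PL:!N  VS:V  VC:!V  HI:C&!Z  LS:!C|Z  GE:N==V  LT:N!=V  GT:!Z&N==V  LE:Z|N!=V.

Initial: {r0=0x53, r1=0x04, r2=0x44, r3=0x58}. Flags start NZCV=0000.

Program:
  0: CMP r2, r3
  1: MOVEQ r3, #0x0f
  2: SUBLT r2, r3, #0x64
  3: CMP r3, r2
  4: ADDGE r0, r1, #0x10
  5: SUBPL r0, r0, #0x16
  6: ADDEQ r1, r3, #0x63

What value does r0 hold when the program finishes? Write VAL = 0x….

VAL = 0xfe

0: ✓ CMP  NZCV=1000
1: · MOVEQ
2: ✓ SUBLT  r2←0xf4
3: ✓ CMP  NZCV=0000
4: ✓ ADDGE  r0←0x14
5: ✓ SUBPL  r0←0xfe
6: · ADDEQ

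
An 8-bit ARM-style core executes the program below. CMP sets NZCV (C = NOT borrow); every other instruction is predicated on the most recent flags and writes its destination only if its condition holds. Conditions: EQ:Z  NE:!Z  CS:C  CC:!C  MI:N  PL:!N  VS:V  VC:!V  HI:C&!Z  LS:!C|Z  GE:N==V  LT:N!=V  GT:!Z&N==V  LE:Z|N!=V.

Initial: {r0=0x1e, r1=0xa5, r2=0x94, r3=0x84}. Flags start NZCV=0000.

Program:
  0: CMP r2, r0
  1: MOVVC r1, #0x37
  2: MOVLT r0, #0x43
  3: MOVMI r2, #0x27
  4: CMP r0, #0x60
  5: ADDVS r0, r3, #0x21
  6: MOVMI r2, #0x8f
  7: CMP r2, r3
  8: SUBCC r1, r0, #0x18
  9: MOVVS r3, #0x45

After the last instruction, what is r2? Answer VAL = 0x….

[0] flags=0011 → (cmp)
[1] flags=0011 VC?F → skip
[2] flags=0011 LT?T → r0=0x43
[3] flags=0011 MI?F → skip
[4] flags=1000 → (cmp)
[5] flags=1000 VS?F → skip
[6] flags=1000 MI?T → r2=0x8f
[7] flags=0010 → (cmp)
[8] flags=0010 CC?F → skip
[9] flags=0010 VS?F → skip

VAL = 0x8f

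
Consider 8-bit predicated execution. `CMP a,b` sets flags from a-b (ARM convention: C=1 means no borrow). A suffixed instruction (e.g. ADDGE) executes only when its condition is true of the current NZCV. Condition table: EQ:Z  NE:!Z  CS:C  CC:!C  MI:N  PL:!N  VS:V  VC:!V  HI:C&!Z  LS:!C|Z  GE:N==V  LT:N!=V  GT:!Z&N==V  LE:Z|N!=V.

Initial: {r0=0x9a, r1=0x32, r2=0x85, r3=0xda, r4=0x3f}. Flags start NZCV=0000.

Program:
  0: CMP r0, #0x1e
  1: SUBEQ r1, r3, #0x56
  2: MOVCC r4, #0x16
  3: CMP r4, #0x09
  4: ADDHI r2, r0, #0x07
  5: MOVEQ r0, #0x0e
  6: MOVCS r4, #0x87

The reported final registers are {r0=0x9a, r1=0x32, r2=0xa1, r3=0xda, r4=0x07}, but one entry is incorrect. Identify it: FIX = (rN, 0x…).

FIX = (r4, 0x87)

[0] flags=0011 → (cmp)
[1] flags=0011 EQ?F → skip
[2] flags=0011 CC?F → skip
[3] flags=0010 → (cmp)
[4] flags=0010 HI?T → r2=0xa1
[5] flags=0010 EQ?F → skip
[6] flags=0010 CS?T → r4=0x87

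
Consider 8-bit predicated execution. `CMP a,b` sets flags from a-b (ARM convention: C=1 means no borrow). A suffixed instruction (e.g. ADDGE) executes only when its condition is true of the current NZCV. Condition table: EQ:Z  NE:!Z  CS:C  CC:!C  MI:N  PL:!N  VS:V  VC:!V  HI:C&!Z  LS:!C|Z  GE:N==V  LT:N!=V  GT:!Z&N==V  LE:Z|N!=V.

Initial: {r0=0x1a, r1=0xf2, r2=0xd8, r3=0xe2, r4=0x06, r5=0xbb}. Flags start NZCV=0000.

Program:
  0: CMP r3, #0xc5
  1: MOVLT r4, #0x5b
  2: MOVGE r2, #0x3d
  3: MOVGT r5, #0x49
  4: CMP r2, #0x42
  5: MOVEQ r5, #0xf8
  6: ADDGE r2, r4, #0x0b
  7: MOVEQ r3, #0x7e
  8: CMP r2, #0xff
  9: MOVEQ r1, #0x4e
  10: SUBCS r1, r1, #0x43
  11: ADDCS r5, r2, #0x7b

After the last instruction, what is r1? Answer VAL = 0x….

[0] flags=0010 → (cmp)
[1] flags=0010 LT?F → skip
[2] flags=0010 GE?T → r2=0x3d
[3] flags=0010 GT?T → r5=0x49
[4] flags=1000 → (cmp)
[5] flags=1000 EQ?F → skip
[6] flags=1000 GE?F → skip
[7] flags=1000 EQ?F → skip
[8] flags=0000 → (cmp)
[9] flags=0000 EQ?F → skip
[10] flags=0000 CS?F → skip
[11] flags=0000 CS?F → skip

VAL = 0xf2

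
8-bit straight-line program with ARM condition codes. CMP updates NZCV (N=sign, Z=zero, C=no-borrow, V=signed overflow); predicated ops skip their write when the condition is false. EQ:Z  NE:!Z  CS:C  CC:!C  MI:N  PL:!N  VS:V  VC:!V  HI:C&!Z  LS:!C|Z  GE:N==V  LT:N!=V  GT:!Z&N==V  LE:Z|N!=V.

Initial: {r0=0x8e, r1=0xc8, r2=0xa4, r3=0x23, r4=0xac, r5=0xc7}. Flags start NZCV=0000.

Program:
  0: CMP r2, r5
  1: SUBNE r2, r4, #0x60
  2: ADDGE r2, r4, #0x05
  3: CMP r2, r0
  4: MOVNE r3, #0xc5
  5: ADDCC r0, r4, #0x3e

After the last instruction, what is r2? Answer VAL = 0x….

[0] flags=1000 → (cmp)
[1] flags=1000 NE?T → r2=0x4c
[2] flags=1000 GE?F → skip
[3] flags=1001 → (cmp)
[4] flags=1001 NE?T → r3=0xc5
[5] flags=1001 CC?T → r0=0xea

VAL = 0x4c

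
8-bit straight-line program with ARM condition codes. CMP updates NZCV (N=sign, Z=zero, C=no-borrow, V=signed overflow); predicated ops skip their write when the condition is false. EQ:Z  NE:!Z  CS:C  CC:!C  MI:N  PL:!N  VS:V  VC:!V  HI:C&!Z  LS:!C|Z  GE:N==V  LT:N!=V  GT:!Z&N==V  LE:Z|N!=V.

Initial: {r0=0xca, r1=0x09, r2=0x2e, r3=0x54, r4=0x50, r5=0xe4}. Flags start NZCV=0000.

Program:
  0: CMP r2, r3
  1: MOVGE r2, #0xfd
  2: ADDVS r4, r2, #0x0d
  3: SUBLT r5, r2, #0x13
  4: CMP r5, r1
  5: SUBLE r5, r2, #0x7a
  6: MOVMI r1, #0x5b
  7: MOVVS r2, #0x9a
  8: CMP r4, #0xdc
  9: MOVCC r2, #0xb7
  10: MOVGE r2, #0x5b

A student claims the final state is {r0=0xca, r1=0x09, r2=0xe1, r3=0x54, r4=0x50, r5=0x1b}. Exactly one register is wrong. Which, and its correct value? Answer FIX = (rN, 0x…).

0: ✓ CMP  NZCV=1000
1: · MOVGE
2: · ADDVS
3: ✓ SUBLT  r5←0x1b
4: ✓ CMP  NZCV=0010
5: · SUBLE
6: · MOVMI
7: · MOVVS
8: ✓ CMP  NZCV=0000
9: ✓ MOVCC  r2←0xb7
10: ✓ MOVGE  r2←0x5b

FIX = (r2, 0x5b)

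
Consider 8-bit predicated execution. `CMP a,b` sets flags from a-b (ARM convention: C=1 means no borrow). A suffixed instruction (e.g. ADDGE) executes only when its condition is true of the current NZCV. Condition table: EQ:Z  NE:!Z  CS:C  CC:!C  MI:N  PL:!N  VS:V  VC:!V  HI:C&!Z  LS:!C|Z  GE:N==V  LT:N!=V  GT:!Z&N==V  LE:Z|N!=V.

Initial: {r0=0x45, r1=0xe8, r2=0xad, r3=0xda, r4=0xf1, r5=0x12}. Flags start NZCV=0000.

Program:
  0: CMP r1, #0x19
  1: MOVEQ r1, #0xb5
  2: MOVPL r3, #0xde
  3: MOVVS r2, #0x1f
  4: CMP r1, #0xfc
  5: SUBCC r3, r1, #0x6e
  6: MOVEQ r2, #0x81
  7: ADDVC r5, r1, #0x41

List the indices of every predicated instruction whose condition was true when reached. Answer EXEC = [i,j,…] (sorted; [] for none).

[0] flags=1010 → (cmp)
[1] flags=1010 EQ?F → skip
[2] flags=1010 PL?F → skip
[3] flags=1010 VS?F → skip
[4] flags=1000 → (cmp)
[5] flags=1000 CC?T → r3=0x7a
[6] flags=1000 EQ?F → skip
[7] flags=1000 VC?T → r5=0x29

EXEC = [5,7]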